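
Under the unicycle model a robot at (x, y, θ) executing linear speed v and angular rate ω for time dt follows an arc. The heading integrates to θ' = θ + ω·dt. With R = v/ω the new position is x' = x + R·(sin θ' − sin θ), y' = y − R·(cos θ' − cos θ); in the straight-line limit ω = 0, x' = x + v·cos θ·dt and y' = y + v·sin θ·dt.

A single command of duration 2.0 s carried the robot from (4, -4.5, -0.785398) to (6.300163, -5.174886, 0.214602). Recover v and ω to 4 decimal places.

Δθ = 0.214602 − -0.785398 = 1.000000
ω = Δθ/dt = 1.000000/2.0 = 0.5000
R = Δx/(sin θ' − sin θ) = 2.5000
v = R·ω = 2.5000·0.5000 = 1.2500

v = 1.2500, ω = 0.5000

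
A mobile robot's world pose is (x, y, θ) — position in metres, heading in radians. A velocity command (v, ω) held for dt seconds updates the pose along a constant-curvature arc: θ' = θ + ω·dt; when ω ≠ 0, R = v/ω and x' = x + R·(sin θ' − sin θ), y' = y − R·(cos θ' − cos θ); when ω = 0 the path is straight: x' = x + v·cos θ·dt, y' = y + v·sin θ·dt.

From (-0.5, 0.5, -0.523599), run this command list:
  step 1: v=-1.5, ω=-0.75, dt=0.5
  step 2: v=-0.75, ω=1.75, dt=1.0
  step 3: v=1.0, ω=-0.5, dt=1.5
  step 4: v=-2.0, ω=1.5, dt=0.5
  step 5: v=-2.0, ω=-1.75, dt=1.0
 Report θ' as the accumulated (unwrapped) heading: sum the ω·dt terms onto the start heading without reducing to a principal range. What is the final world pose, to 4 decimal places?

(-3.0425, 1.2675, -0.8986)

step 1: θ'=-0.8986 (R=2.0000) → pose (-1.0649, 0.9866, -0.8986)
step 2: θ'=0.8514 (R=-0.4286) → pose (-1.7226, 1.0022, 0.8514)
step 3: θ'=0.1014 (R=-2.0000) → pose (-0.4207, 1.6740, 0.1014)
step 4: θ'=0.8514 (R=-1.3333) → pose (-1.2886, 1.2261, 0.8514)
step 5: θ'=-0.8986 (R=1.1429) → pose (-3.0425, 1.2675, -0.8986)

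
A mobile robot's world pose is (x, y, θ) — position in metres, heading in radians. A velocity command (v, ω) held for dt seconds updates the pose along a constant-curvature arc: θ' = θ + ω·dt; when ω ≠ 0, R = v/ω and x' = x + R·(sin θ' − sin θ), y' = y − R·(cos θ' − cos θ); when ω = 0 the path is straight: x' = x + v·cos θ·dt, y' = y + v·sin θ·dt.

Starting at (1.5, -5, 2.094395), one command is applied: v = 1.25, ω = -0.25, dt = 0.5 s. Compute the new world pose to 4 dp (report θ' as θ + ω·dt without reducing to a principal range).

θ' = 2.0944 + -0.25·0.5 = 1.9694
R = v/ω = 1.25/-0.25 = -5.0000
x' = 1.5 + -5.0000·(sin 1.9694 − sin 2.0944) = 1.2221
y' = -5 − -5.0000·(cos 1.9694 − cos 2.0944) = -4.4406

(1.2221, -4.4406, 1.9694)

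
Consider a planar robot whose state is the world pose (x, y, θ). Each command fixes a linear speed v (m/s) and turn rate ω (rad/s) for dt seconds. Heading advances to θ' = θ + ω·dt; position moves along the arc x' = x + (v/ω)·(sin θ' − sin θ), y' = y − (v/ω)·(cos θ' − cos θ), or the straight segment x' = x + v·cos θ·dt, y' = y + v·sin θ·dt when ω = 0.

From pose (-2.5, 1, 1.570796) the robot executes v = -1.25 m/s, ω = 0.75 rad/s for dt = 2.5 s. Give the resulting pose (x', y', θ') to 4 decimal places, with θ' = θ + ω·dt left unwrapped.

(-0.3341, -0.5901, 3.4458)

θ' = 1.5708 + 0.75·2.5 = 3.4458
R = v/ω = -1.25/0.75 = -1.6667
x' = -2.5 + -1.6667·(sin 3.4458 − sin 1.5708) = -0.3341
y' = 1 − -1.6667·(cos 3.4458 − cos 1.5708) = -0.5901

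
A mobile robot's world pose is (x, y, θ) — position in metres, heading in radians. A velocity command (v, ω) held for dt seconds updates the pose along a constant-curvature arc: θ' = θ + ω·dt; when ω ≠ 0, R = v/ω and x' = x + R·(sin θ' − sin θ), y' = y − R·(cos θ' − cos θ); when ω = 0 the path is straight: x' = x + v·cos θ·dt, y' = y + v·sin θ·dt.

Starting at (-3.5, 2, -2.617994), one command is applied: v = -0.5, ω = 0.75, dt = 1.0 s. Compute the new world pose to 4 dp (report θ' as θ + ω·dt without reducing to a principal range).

θ' = -2.6180 + 0.75·1.0 = -1.8680
R = v/ω = -0.5/0.75 = -0.6667
x' = -3.5 + -0.6667·(sin -1.8680 − sin -2.6180) = -3.1959
y' = 2 − -0.6667·(cos -1.8680 − cos -2.6180) = 2.3821

(-3.1959, 2.3821, -1.8680)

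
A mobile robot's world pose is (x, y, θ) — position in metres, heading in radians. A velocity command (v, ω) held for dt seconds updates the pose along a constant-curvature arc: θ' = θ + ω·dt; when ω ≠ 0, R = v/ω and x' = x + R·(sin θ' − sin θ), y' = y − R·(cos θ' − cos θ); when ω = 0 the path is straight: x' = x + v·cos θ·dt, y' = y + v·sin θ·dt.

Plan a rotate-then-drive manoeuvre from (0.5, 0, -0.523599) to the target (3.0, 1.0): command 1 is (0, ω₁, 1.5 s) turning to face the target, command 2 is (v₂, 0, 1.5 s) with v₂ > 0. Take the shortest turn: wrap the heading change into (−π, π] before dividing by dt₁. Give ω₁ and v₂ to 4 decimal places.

heading to target = atan2(1−0, 3−0.5) = 0.3805
Δθ = wrap(0.3805 − -0.5236) = 0.9041; ω₁ = Δθ/dt₁ = 0.6027
distance = √((3−0.5)² + (1−0)²) = 2.6926; v₂ = distance/dt₂ = 1.7951

ω₁ = 0.6027, v₂ = 1.7951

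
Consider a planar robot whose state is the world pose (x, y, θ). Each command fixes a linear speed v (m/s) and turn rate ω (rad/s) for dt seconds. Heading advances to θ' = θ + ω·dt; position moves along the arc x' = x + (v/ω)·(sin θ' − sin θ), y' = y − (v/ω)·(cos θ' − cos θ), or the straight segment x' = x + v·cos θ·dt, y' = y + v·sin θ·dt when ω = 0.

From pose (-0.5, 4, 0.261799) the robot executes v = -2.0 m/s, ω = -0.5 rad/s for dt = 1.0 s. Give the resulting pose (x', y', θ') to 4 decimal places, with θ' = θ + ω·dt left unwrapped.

(-2.4791, 3.9766, -0.2382)

θ' = 0.2618 + -0.5·1.0 = -0.2382
R = v/ω = -2.0/-0.5 = 4.0000
x' = -0.5 + 4.0000·(sin -0.2382 − sin 0.2618) = -2.4791
y' = 4 − 4.0000·(cos -0.2382 − cos 0.2618) = 3.9766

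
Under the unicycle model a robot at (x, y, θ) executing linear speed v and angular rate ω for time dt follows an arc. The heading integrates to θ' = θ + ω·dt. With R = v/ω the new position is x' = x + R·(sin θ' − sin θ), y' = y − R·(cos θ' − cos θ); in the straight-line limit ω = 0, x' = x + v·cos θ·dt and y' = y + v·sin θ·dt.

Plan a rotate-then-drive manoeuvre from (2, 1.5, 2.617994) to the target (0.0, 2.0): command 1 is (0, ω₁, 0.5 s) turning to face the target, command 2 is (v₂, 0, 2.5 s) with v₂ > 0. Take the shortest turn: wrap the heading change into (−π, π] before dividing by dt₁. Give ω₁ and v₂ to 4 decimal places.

heading to target = atan2(2−1.5, 0−2) = 2.8966
Δθ = wrap(2.8966 − 2.6180) = 0.2786; ω₁ = Δθ/dt₁ = 0.5572
distance = √((0−2)² + (2−1.5)²) = 2.0616; v₂ = distance/dt₂ = 0.8246

ω₁ = 0.5572, v₂ = 0.8246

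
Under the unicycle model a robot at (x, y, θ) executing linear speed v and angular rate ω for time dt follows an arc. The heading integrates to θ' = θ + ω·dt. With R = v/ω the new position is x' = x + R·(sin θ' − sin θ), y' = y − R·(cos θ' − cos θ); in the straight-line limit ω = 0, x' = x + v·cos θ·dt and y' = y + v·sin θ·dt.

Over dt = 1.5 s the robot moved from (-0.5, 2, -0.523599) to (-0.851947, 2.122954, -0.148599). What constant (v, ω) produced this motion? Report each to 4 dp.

Δθ = -0.148599 − -0.523599 = 0.375000
ω = Δθ/dt = 0.375000/1.5 = 0.2500
R = Δx/(sin θ' − sin θ) = -1.0000
v = R·ω = -1.0000·0.2500 = -0.2500

v = -0.2500, ω = 0.2500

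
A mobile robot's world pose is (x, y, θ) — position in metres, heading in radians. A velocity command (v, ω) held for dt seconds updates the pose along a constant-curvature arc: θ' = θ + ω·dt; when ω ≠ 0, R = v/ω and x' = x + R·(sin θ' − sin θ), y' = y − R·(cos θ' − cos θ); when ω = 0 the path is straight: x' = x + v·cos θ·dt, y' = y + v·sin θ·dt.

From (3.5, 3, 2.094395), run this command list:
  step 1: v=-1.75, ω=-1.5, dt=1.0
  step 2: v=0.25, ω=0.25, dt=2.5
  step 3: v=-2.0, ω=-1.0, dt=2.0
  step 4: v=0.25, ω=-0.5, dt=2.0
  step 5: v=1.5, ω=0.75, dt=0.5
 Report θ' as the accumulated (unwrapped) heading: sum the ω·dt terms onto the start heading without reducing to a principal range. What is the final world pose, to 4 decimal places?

step 1: θ'=0.5944 (R=1.1667) → pose (3.1430, 1.4501, 0.5944)
step 2: θ'=1.2194 (R=1.0000) → pose (3.5219, 1.9344, 1.2194)
step 3: θ'=-0.7806 (R=2.0000) → pose (0.2367, 1.2018, -0.7806)
step 4: θ'=-1.7806 (R=-0.5000) → pose (0.3738, 0.7424, -1.7806)
step 5: θ'=-1.4056 (R=2.0000) → pose (0.3572, -0.0030, -1.4056)

(0.3572, -0.0030, -1.4056)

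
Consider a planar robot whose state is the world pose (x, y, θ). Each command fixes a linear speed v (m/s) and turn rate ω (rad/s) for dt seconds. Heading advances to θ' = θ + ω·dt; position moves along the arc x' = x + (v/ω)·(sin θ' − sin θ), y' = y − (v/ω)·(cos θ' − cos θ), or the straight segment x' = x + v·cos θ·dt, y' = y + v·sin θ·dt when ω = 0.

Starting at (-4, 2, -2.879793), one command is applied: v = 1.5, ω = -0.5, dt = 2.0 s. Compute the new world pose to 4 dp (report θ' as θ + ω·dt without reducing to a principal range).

θ' = -2.8798 + -0.5·2.0 = -3.8798
R = v/ω = 1.5/-0.5 = -3.0000
x' = -4 + -3.0000·(sin -3.8798 − sin -2.8798) = -6.7953
y' = 2 − -3.0000·(cos -3.8798 − cos -2.8798) = 2.6787

(-6.7953, 2.6787, -3.8798)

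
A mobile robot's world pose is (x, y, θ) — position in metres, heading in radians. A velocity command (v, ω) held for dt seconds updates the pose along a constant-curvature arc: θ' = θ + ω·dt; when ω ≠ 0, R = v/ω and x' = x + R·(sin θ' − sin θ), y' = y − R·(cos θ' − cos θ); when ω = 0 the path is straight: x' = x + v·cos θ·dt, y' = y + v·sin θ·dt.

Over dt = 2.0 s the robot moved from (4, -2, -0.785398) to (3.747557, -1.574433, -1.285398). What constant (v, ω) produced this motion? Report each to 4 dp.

v = -0.2500, ω = -0.2500

Δθ = -1.285398 − -0.785398 = -0.500000
ω = Δθ/dt = -0.500000/2.0 = -0.2500
R = −Δy/(cos θ' − cos θ) = 1.0000
v = R·ω = 1.0000·-0.2500 = -0.2500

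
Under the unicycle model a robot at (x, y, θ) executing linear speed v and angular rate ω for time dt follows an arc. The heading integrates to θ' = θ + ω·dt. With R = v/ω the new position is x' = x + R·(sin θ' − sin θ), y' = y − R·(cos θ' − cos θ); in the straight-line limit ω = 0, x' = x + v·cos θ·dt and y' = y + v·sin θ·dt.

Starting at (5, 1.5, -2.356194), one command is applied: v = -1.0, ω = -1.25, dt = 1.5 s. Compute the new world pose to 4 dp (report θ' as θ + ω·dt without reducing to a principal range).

θ' = -2.3562 + -1.25·1.5 = -4.2312
R = v/ω = -1.0/-1.25 = 0.8000
x' = 5 + 0.8000·(sin -4.2312 − sin -2.3562) = 6.2748
y' = 1.5 − 0.8000·(cos -4.2312 − cos -2.3562) = 1.3046

(6.2748, 1.3046, -4.2312)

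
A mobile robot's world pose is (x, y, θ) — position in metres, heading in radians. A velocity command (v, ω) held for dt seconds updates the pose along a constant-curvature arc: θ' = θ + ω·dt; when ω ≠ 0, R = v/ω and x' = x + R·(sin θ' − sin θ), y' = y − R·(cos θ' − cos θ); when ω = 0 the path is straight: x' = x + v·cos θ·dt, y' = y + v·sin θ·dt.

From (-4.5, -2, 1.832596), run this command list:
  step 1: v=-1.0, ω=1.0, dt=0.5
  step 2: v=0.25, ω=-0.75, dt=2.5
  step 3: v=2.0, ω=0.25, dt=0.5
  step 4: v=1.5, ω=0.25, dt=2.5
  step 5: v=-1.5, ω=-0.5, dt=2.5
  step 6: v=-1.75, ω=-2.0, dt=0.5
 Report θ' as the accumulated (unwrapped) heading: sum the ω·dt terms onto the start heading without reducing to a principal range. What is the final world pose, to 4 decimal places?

step 1: θ'=2.3326 (R=-1.0000) → pose (-4.2577, -2.4314, 2.3326)
step 2: θ'=0.4576 (R=-0.3333) → pose (-4.1637, -1.9023, 0.4576)
step 3: θ'=0.5826 (R=8.0000) → pose (-3.2965, -1.4057, 0.5826)
step 4: θ'=1.2076 (R=6.0000) → pose (-0.9891, 1.4730, 1.2076)
step 5: θ'=-0.0424 (R=3.0000) → pose (-3.9206, -0.4585, -0.0424)
step 6: θ'=-1.0424 (R=0.8750) → pose (-4.6391, -0.0254, -1.0424)

(-4.6391, -0.0254, -1.0424)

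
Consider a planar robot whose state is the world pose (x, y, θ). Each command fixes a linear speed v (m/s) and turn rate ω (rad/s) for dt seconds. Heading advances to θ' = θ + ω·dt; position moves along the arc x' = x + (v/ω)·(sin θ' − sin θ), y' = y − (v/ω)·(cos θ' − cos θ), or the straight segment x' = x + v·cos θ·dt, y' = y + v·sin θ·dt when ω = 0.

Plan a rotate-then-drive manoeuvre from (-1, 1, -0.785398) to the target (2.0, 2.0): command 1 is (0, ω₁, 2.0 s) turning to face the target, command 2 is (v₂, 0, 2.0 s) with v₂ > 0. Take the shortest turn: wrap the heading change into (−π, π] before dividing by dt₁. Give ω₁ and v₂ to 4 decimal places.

heading to target = atan2(2−1, 2−-1) = 0.3218
Δθ = wrap(0.3218 − -0.7854) = 1.1071; ω₁ = Δθ/dt₁ = 0.5536
distance = √((2−-1)² + (2−1)²) = 3.1623; v₂ = distance/dt₂ = 1.5811

ω₁ = 0.5536, v₂ = 1.5811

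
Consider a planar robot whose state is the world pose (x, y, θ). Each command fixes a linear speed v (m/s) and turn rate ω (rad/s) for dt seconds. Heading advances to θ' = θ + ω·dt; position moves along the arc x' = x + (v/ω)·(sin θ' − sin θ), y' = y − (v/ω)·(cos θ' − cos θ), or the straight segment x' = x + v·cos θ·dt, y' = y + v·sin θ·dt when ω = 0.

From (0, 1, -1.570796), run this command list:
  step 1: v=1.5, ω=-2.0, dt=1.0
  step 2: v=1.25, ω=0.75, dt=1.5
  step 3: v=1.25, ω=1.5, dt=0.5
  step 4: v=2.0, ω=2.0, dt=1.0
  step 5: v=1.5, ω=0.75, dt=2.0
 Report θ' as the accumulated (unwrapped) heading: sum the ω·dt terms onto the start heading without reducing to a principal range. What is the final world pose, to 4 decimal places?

step 1: θ'=-3.5708 (R=-0.7500) → pose (-1.0621, 0.3180, -3.5708)
step 2: θ'=-2.4458 (R=1.6667) → pose (-2.8240, 0.0818, -2.4458)
step 3: θ'=-1.6958 (R=0.8333) → pose (-3.1167, -0.4540, -1.6958)
step 4: θ'=0.3042 (R=1.0000) → pose (-1.8250, -1.5327, 0.3042)
step 5: θ'=1.8042 (R=2.0000) → pose (-0.4783, 0.8380, 1.8042)

(-0.4783, 0.8380, 1.8042)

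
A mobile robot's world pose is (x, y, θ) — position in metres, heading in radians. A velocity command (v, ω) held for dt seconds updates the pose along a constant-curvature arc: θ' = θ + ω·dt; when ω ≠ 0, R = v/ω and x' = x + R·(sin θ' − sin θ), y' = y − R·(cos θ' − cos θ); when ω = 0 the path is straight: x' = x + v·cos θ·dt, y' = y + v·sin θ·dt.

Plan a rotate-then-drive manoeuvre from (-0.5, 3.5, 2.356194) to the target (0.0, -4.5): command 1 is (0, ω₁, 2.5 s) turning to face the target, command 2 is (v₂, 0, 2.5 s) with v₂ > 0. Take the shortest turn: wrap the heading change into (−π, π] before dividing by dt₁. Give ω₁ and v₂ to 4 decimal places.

heading to target = atan2(-4.5−3.5, 0−-0.5) = -1.5084
Δθ = wrap(-1.5084 − 2.3562) = 2.4186; ω₁ = Δθ/dt₁ = 0.9674
distance = √((0−-0.5)² + (-4.5−3.5)²) = 8.0156; v₂ = distance/dt₂ = 3.2062

ω₁ = 0.9674, v₂ = 3.2062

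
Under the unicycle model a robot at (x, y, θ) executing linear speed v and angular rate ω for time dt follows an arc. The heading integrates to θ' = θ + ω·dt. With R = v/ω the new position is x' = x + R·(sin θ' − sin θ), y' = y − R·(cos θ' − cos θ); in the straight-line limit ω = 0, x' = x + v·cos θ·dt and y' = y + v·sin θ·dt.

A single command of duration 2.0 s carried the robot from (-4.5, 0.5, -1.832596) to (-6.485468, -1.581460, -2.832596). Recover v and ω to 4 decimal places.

Δθ = -2.832596 − -1.832596 = -1.000000
ω = Δθ/dt = -1.000000/2.0 = -0.5000
R = −Δy/(cos θ' − cos θ) = -3.0000
v = R·ω = -3.0000·-0.5000 = 1.5000

v = 1.5000, ω = -0.5000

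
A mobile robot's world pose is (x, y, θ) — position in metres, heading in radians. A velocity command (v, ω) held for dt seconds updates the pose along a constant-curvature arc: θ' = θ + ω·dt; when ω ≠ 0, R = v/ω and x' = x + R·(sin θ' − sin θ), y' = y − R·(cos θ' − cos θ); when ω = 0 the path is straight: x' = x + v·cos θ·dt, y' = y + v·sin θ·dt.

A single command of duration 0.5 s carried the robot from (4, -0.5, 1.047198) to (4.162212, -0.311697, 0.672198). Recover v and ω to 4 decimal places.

Δθ = 0.672198 − 1.047198 = -0.375000
ω = Δθ/dt = -0.375000/0.5 = -0.7500
R = −Δy/(cos θ' − cos θ) = -0.6667
v = R·ω = -0.6667·-0.7500 = 0.5000

v = 0.5000, ω = -0.7500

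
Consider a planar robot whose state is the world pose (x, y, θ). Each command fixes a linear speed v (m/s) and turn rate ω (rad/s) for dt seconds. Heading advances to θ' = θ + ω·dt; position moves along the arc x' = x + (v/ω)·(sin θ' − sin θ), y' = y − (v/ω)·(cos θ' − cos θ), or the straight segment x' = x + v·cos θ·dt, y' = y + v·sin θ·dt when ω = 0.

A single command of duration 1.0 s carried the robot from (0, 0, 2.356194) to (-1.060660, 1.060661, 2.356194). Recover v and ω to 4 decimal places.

Δθ = 2.356194 − 2.356194 = 0.000000
ω = Δθ/dt = 0.000000/1.0 = 0.0000
ω = 0 → v = (Δx·cos θ + Δy·sin θ)/dt = 1.5000

v = 1.5000, ω = 0.0000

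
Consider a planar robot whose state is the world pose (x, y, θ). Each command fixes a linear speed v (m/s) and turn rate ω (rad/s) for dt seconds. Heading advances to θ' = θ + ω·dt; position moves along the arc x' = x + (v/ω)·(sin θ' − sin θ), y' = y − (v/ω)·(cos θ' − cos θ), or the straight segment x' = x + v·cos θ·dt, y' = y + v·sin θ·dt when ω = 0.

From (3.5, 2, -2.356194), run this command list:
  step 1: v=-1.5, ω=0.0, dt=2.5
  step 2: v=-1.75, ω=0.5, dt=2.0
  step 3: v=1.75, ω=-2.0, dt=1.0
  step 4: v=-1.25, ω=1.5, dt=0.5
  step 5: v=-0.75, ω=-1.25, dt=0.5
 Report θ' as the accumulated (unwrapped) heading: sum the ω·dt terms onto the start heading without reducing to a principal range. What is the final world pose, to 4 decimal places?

(7.0176, 7.0097, -3.2312)

step 1: θ'=-2.3562 (straight) → pose (6.1516, 4.6517, -2.3562)
step 2: θ'=-1.3562 (R=-3.5000) → pose (7.0965, 7.8719, -1.3562)
step 3: θ'=-3.3562 (R=-0.8750) → pose (6.0552, 6.8306, -3.3562)
step 4: θ'=-2.6062 (R=-0.8333) → pose (6.6578, 6.9281, -2.6062)
step 5: θ'=-3.2312 (R=0.6000) → pose (7.0176, 7.0097, -3.2312)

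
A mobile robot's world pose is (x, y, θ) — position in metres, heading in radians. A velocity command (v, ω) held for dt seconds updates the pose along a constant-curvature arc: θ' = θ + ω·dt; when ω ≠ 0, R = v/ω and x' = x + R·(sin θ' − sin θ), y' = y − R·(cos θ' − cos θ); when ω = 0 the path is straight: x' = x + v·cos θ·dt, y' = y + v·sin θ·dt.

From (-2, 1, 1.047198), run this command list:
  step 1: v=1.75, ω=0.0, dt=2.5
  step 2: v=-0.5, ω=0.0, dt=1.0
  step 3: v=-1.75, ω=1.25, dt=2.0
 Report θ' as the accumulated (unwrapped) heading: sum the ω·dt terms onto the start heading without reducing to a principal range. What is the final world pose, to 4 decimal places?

step 1: θ'=1.0472 (straight) → pose (0.1875, 4.7889, 1.0472)
step 2: θ'=1.0472 (straight) → pose (-0.0625, 4.3558, 1.0472)
step 3: θ'=3.5472 (R=-1.4000) → pose (1.7023, 2.3694, 3.5472)

(1.7023, 2.3694, 3.5472)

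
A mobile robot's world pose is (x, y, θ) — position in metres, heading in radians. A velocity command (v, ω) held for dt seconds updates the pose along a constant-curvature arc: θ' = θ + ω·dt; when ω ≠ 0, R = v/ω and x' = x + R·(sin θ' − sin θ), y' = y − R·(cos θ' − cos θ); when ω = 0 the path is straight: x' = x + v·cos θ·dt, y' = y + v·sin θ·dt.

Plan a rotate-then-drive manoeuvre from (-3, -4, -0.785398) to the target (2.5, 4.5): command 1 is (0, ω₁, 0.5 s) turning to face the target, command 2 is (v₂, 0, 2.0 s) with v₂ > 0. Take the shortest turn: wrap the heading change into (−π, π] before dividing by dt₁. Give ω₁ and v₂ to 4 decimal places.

ω₁ = 3.5638, v₂ = 5.0621

heading to target = atan2(4.5−-4, 2.5−-3) = 0.9965
Δθ = wrap(0.9965 − -0.7854) = 1.7819; ω₁ = Δθ/dt₁ = 3.5638
distance = √((2.5−-3)² + (4.5−-4)²) = 10.1242; v₂ = distance/dt₂ = 5.0621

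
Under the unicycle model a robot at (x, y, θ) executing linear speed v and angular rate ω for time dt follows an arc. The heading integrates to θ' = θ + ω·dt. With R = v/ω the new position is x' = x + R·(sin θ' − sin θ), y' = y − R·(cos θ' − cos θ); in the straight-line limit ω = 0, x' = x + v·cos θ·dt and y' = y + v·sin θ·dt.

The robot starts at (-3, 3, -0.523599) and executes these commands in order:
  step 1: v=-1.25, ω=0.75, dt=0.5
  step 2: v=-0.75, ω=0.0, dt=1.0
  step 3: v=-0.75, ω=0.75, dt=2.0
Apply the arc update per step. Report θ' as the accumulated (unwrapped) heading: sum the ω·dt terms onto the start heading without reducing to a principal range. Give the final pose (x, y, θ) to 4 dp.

(-5.4524, 2.5446, 1.3514)

step 1: θ'=-0.1486 (R=-1.6667) → pose (-3.5866, 3.2049, -0.1486)
step 2: θ'=-0.1486 (straight) → pose (-4.3283, 3.3160, -0.1486)
step 3: θ'=1.3514 (R=-1.0000) → pose (-5.4524, 2.5446, 1.3514)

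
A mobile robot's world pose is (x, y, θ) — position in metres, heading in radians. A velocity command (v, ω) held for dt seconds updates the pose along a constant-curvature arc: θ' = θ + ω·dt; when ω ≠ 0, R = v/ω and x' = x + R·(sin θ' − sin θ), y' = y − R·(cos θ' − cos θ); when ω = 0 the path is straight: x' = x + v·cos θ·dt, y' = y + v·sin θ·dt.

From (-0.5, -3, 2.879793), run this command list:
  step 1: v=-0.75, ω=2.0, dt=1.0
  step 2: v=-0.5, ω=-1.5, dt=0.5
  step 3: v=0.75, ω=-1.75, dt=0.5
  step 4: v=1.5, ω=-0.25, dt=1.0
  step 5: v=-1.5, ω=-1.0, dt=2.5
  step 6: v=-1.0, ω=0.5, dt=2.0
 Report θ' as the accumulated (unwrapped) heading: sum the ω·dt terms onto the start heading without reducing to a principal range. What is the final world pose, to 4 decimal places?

(-2.2958, -6.9263, 1.5048)

step 1: θ'=4.8798 (R=-0.3750) → pose (-0.0332, -2.5753, 4.8798)
step 2: θ'=4.1298 (R=0.3333) → pose (0.0171, -2.3364, 4.1298)
step 3: θ'=3.2548 (R=-0.4286) → pose (-0.2923, -2.5264, 3.2548)
step 4: θ'=3.0048 (R=-6.0000) → pose (-1.7883, -2.5087, 3.0048)
step 5: θ'=0.5048 (R=1.5000) → pose (-1.2674, -5.3076, 0.5048)
step 6: θ'=1.5048 (R=-2.0000) → pose (-2.2958, -6.9263, 1.5048)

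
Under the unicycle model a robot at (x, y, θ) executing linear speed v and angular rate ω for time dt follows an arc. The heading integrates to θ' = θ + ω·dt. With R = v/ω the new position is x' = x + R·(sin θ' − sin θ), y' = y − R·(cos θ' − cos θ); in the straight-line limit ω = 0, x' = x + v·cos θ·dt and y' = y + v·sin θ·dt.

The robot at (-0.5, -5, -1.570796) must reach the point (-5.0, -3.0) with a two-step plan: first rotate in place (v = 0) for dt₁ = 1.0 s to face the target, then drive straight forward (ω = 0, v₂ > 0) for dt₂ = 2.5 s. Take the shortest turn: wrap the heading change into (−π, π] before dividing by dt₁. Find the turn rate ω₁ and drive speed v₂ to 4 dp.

heading to target = atan2(-3−-5, -5−-0.5) = 2.7234
Δθ = wrap(2.7234 − -1.5708) = -1.9890; ω₁ = Δθ/dt₁ = -1.9890
distance = √((-5−-0.5)² + (-3−-5)²) = 4.9244; v₂ = distance/dt₂ = 1.9698

ω₁ = -1.9890, v₂ = 1.9698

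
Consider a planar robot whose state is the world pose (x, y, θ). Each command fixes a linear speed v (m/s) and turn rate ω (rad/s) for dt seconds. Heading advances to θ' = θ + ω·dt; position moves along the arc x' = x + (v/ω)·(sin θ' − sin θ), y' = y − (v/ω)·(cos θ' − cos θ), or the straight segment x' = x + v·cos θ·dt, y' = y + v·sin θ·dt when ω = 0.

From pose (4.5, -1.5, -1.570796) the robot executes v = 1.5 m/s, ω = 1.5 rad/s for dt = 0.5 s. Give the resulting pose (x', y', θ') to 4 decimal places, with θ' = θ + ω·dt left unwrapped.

(4.7683, -2.1816, -0.8208)

θ' = -1.5708 + 1.5·0.5 = -0.8208
R = v/ω = 1.5/1.5 = 1.0000
x' = 4.5 + 1.0000·(sin -0.8208 − sin -1.5708) = 4.7683
y' = -1.5 − 1.0000·(cos -0.8208 − cos -1.5708) = -2.1816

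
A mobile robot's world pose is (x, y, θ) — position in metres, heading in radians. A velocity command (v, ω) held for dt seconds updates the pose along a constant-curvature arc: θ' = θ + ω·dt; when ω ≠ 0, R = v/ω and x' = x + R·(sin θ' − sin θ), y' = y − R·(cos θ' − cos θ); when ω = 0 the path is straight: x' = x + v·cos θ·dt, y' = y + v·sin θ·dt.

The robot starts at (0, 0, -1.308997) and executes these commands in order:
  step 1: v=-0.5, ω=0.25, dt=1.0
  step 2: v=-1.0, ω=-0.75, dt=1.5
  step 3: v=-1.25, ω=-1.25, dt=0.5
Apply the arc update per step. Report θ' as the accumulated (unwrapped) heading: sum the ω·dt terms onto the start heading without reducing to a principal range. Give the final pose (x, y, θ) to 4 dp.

step 1: θ'=-1.0590 (R=-2.0000) → pose (-0.1881, 0.4619, -1.0590)
step 2: θ'=-2.1840 (R=1.3333) → pose (-0.1160, 1.8822, -2.1840)
step 3: θ'=-2.8090 (R=1.0000) → pose (0.3753, 2.2519, -2.8090)

(0.3753, 2.2519, -2.8090)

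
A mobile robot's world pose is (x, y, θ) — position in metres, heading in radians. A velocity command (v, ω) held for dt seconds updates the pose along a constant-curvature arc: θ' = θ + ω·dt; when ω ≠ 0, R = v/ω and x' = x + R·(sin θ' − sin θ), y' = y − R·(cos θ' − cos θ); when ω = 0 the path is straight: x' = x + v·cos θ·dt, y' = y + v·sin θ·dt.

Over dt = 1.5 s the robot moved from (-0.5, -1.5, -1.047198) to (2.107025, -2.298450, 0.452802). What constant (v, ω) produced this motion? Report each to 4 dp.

Δθ = 0.452802 − -1.047198 = 1.500000
ω = Δθ/dt = 1.500000/1.5 = 1.0000
R = Δx/(sin θ' − sin θ) = 2.0000
v = R·ω = 2.0000·1.0000 = 2.0000

v = 2.0000, ω = 1.0000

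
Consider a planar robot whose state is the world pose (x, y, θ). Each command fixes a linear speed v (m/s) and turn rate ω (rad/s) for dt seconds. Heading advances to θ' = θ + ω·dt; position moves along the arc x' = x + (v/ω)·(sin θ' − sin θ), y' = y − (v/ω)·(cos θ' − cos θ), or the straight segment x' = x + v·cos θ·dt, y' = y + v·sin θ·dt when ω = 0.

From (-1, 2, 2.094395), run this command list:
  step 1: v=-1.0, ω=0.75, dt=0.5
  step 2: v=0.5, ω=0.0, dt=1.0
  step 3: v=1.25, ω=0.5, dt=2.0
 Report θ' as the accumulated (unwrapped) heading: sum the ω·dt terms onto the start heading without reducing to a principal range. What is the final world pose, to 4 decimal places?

(-3.4285, 2.3455, 3.4694)

step 1: θ'=2.4694 (R=-1.3333) → pose (-0.6756, 1.6234, 2.4694)
step 2: θ'=2.4694 (straight) → pose (-1.0668, 1.9347, 2.4694)
step 3: θ'=3.4694 (R=2.5000) → pose (-3.4285, 2.3455, 3.4694)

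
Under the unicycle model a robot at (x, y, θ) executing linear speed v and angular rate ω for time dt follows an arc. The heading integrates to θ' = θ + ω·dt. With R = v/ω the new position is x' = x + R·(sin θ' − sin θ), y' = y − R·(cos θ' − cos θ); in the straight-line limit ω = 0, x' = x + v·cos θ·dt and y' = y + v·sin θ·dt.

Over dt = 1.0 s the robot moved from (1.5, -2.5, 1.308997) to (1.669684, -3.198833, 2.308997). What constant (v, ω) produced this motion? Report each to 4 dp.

v = -0.7500, ω = 1.0000

Δθ = 2.308997 − 1.308997 = 1.000000
ω = Δθ/dt = 1.000000/1.0 = 1.0000
R = −Δy/(cos θ' − cos θ) = -0.7500
v = R·ω = -0.7500·1.0000 = -0.7500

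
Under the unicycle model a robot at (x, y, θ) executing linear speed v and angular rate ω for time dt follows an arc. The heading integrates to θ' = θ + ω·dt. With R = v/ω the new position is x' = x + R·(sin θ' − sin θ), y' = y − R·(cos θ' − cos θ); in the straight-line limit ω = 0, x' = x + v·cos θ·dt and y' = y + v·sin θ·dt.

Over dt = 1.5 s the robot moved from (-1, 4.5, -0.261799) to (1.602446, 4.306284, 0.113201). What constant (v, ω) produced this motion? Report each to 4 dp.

Δθ = 0.113201 − -0.261799 = 0.375000
ω = Δθ/dt = 0.375000/1.5 = 0.2500
R = Δx/(sin θ' − sin θ) = 7.0000
v = R·ω = 7.0000·0.2500 = 1.7500

v = 1.7500, ω = 0.2500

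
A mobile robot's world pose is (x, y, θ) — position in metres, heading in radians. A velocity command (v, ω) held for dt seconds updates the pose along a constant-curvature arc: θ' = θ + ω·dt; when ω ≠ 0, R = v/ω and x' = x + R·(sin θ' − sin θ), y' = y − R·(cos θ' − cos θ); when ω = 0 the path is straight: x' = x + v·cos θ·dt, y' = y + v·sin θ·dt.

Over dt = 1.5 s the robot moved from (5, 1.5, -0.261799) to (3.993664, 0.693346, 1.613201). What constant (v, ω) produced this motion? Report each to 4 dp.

Δθ = 1.613201 − -0.261799 = 1.875000
ω = Δθ/dt = 1.875000/1.5 = 1.2500
R = Δx/(sin θ' − sin θ) = -0.8000
v = R·ω = -0.8000·1.2500 = -1.0000

v = -1.0000, ω = 1.2500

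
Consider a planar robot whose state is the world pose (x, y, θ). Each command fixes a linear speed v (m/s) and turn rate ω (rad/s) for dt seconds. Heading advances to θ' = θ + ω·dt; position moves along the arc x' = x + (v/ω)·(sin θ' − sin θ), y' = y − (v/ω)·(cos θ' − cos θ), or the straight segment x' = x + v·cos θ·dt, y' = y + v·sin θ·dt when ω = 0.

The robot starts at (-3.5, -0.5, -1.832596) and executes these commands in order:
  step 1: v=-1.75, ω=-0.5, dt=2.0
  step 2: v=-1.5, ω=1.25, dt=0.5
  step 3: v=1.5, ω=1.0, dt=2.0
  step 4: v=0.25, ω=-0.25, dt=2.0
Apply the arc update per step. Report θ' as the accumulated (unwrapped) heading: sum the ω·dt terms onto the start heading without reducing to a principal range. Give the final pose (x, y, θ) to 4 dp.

(0.7570, -0.2203, -0.7076)

step 1: θ'=-2.8326 (R=3.5000) → pose (-1.1836, 1.9284, -2.8326)
step 2: θ'=-2.2076 (R=-1.2000) → pose (-0.5837, 2.3580, -2.2076)
step 3: θ'=-0.2076 (R=1.5000) → pose (0.3131, -0.0017, -0.2076)
step 4: θ'=-0.7076 (R=-1.0000) → pose (0.7570, -0.2203, -0.7076)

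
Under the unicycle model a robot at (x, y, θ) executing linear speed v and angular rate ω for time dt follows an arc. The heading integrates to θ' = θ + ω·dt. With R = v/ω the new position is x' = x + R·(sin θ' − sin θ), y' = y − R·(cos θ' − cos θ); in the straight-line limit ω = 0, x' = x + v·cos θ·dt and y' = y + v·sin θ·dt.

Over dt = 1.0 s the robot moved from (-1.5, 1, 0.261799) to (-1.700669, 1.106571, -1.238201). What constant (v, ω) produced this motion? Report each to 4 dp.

Δθ = -1.238201 − 0.261799 = -1.500000
ω = Δθ/dt = -1.500000/1.0 = -1.5000
R = Δx/(sin θ' − sin θ) = 0.1667
v = R·ω = 0.1667·-1.5000 = -0.2500

v = -0.2500, ω = -1.5000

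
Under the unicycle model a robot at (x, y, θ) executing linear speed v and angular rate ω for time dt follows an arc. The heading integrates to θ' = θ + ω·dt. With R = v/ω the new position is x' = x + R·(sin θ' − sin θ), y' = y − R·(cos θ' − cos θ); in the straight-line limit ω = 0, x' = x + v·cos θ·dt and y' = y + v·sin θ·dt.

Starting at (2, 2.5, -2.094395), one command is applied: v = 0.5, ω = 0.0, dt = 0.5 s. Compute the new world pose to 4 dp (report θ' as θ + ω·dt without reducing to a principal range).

(1.8750, 2.2835, -2.0944)

θ' = -2.0944 + 0.0·0.5 = -2.0944
ω = 0 → straight: x' = 2 + 0.5·cos(-2.0944)·0.5 = 1.8750
y' = 2.5 + 0.5·sin(-2.0944)·0.5 = 2.2835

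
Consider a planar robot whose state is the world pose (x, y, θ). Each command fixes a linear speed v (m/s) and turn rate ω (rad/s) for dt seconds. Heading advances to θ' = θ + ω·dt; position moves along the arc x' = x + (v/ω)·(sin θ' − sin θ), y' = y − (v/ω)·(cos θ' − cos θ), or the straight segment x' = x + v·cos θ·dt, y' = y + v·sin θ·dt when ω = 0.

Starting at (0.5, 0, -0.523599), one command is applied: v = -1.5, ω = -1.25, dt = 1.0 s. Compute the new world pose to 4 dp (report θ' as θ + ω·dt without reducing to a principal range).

(-0.0754, 1.2809, -1.7736)

θ' = -0.5236 + -1.25·1.0 = -1.7736
R = v/ω = -1.5/-1.25 = 1.2000
x' = 0.5 + 1.2000·(sin -1.7736 − sin -0.5236) = -0.0754
y' = 0 − 1.2000·(cos -1.7736 − cos -0.5236) = 1.2809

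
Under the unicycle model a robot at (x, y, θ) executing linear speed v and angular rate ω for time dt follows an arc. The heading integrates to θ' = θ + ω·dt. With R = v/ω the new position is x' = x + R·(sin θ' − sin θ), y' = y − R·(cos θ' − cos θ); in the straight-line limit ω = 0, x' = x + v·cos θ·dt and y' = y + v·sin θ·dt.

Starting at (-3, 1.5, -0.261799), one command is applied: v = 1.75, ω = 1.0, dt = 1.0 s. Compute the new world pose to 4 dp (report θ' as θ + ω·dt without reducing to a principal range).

θ' = -0.2618 + 1.0·1.0 = 0.7382
R = v/ω = 1.75/1.0 = 1.7500
x' = -3 + 1.7500·(sin 0.7382 − sin -0.2618) = -1.3694
y' = 1.5 − 1.7500·(cos 0.7382 − cos -0.2618) = 1.8959

(-1.3694, 1.8959, 0.7382)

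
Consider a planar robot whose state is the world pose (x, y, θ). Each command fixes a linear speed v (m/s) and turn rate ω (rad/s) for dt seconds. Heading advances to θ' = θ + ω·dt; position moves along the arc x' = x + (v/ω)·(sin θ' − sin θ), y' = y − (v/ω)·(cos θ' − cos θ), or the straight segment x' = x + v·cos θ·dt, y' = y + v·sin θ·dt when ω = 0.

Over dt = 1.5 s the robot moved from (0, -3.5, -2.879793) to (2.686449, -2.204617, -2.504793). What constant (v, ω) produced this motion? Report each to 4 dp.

v = -2.0000, ω = 0.2500

Δθ = -2.504793 − -2.879793 = 0.375000
ω = Δθ/dt = 0.375000/1.5 = 0.2500
R = Δx/(sin θ' − sin θ) = -8.0000
v = R·ω = -8.0000·0.2500 = -2.0000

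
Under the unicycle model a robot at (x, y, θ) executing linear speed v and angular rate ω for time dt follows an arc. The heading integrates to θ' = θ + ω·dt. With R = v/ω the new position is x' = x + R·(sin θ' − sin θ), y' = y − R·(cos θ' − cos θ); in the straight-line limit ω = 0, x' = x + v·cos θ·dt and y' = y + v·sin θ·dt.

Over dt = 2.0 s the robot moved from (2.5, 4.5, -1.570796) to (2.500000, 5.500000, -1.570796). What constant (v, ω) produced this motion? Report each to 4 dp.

v = -0.5000, ω = 0.0000

Δθ = -1.570796 − -1.570796 = 0.000000
ω = Δθ/dt = 0.000000/2.0 = 0.0000
ω = 0 → v = (Δx·cos θ + Δy·sin θ)/dt = -0.5000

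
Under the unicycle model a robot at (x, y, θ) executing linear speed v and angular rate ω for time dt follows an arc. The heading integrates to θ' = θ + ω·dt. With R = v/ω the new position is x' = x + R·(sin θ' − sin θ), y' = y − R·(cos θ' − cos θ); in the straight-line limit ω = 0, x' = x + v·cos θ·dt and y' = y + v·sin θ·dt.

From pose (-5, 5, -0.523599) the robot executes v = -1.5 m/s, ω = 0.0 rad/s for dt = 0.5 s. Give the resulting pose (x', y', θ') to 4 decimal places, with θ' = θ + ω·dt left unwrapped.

θ' = -0.5236 + 0.0·0.5 = -0.5236
ω = 0 → straight: x' = -5 + -1.5·cos(-0.5236)·0.5 = -5.6495
y' = 5 + -1.5·sin(-0.5236)·0.5 = 5.3750

(-5.6495, 5.3750, -0.5236)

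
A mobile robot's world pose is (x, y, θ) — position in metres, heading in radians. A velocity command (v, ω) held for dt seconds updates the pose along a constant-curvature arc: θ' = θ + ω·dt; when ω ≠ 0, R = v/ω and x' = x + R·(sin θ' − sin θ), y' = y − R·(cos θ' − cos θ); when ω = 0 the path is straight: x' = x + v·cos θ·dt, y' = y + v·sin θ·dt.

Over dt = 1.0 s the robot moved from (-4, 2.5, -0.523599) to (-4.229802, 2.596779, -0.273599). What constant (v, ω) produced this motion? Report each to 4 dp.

Δθ = -0.273599 − -0.523599 = 0.250000
ω = Δθ/dt = 0.250000/1.0 = 0.2500
R = Δx/(sin θ' − sin θ) = -1.0000
v = R·ω = -1.0000·0.2500 = -0.2500

v = -0.2500, ω = 0.2500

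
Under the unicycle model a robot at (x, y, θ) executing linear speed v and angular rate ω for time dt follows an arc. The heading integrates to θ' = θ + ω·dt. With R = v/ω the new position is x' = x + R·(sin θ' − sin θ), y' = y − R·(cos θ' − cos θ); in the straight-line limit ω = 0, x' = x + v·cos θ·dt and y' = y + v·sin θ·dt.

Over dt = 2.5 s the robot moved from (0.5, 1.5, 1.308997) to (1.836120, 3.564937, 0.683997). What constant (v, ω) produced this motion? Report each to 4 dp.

Δθ = 0.683997 − 1.308997 = -0.625000
ω = Δθ/dt = -0.625000/2.5 = -0.2500
R = −Δy/(cos θ' − cos θ) = -4.0000
v = R·ω = -4.0000·-0.2500 = 1.0000

v = 1.0000, ω = -0.2500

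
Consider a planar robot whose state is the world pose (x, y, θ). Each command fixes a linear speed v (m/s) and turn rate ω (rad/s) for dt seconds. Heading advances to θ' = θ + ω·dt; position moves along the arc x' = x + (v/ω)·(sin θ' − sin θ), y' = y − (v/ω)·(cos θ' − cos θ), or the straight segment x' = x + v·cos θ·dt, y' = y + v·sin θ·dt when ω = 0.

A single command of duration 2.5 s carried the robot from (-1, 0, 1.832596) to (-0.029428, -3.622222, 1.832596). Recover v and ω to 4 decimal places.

v = -1.5000, ω = 0.0000

Δθ = 1.832596 − 1.832596 = 0.000000
ω = Δθ/dt = 0.000000/2.5 = 0.0000
ω = 0 → v = (Δx·cos θ + Δy·sin θ)/dt = -1.5000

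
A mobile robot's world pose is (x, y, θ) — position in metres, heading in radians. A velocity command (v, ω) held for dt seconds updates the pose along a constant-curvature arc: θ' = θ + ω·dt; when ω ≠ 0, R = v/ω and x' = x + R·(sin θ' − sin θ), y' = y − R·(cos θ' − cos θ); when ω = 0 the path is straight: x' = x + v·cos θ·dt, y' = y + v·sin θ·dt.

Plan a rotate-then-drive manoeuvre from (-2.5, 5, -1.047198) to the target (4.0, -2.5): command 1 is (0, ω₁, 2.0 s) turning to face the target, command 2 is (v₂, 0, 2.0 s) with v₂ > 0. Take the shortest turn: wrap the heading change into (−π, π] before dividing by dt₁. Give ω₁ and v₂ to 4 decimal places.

heading to target = atan2(-2.5−5, 4−-2.5) = -0.8567
Δθ = wrap(-0.8567 − -1.0472) = 0.1905; ω₁ = Δθ/dt₁ = 0.0952
distance = √((4−-2.5)² + (-2.5−5)²) = 9.9247; v₂ = distance/dt₂ = 4.9624

ω₁ = 0.0952, v₂ = 4.9624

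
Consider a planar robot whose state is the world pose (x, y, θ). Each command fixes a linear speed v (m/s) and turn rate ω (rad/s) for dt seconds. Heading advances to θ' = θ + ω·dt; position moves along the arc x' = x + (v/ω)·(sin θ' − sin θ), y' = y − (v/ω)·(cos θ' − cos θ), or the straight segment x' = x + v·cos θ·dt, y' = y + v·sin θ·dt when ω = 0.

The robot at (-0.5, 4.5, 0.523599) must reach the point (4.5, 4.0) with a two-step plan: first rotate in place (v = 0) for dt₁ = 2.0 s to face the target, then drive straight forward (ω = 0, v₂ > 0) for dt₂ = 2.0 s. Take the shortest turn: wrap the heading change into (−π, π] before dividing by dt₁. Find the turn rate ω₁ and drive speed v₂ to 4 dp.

ω₁ = -0.3116, v₂ = 2.5125

heading to target = atan2(4−4.5, 4.5−-0.5) = -0.0997
Δθ = wrap(-0.0997 − 0.5236) = -0.6233; ω₁ = Δθ/dt₁ = -0.3116
distance = √((4.5−-0.5)² + (4−4.5)²) = 5.0249; v₂ = distance/dt₂ = 2.5125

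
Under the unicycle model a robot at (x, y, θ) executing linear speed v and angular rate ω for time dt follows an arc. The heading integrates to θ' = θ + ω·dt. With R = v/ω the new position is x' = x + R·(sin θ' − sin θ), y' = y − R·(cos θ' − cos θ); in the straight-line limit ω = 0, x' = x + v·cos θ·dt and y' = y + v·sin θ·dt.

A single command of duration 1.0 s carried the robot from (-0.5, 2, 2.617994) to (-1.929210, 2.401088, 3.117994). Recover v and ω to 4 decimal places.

v = 1.5000, ω = 0.5000

Δθ = 3.117994 − 2.617994 = 0.500000
ω = Δθ/dt = 0.500000/1.0 = 0.5000
R = Δx/(sin θ' − sin θ) = 3.0000
v = R·ω = 3.0000·0.5000 = 1.5000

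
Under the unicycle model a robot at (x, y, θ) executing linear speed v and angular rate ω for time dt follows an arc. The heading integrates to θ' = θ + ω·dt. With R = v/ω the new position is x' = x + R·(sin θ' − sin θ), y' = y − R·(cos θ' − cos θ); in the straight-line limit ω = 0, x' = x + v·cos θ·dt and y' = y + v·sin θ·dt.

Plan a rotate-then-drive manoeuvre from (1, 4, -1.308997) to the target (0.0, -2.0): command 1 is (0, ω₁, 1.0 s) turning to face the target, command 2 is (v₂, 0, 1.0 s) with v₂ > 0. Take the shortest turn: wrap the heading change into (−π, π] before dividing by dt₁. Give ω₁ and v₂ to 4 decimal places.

ω₁ = -0.4269, v₂ = 6.0828

heading to target = atan2(-2−4, 0−1) = -1.7359
Δθ = wrap(-1.7359 − -1.3090) = -0.4269; ω₁ = Δθ/dt₁ = -0.4269
distance = √((0−1)² + (-2−4)²) = 6.0828; v₂ = distance/dt₂ = 6.0828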